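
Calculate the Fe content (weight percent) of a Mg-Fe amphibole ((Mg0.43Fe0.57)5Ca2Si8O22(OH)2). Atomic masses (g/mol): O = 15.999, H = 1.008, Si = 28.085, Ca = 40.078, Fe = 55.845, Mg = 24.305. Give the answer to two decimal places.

17.64 weight percent

Formula mass = 2.15·24.305 + 2.85·55.845 + 2·40.078 + 8·28.085 + 24·15.999 + 2·1.008 = 902.242 g/mol, of which 159.158 g is Fe.
So Fe makes up 159.158/902.242 = 0.1764 of the mass, i.e. 17.64%.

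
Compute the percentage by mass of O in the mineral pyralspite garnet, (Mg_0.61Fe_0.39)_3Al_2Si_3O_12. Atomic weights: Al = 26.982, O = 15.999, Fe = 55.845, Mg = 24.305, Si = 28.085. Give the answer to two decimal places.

43.63 weight percent

Formula mass = 1.83*24.305 + 1.17*55.845 + 2*26.982 + 3*28.085 + 12*15.999 = 440.024 g/mol, of which 191.988 g is O.
So O makes up 191.988/440.024 = 0.4363 of the mass, i.e. 43.63%.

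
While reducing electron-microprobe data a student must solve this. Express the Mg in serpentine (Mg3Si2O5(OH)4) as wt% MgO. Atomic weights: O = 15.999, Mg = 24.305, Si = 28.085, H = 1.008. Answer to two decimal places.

Molar mass of Mg3Si2O5(OH)4 = 3·24.305 + 2·28.085 + 9·15.999 + 4·1.008 = 277.108 g/mol.
Each formula unit contains 3 Mg, equivalent to 3/1 = 3.0000 mol MgO.
M(MgO) = 1×24.305 + 1×15.999 = 40.304 g/mol.
Mass of MgO per formula unit = 3.0000 × 40.304 = 120.912 g.
MgO wt% = 120.912 / 277.108 × 100 = 43.63%.

43.63 wt%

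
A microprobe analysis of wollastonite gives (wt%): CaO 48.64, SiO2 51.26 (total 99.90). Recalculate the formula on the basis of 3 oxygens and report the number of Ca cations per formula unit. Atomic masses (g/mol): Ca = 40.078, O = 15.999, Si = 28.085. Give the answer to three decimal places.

CaO (M=56.077): mol = 0.86738; Ca = 0.86738, O = 0.86738.
SiO2 (M=60.083): mol = 0.85315; Si = 0.85315, O = 1.70630.
ΣO = 2.57368; factor = 3/ΣO = 1.16565.
Ca apfu = 0.86738 × 1.16565 = 1.011.

1.011 Ca apfu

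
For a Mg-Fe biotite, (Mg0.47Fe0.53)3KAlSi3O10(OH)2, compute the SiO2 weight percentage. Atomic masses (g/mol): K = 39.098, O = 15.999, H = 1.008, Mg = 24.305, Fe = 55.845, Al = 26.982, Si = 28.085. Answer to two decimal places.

38.56 wt%

M((Mg0.47Fe0.53)3KAlSi3O10(OH)2) = 467.403 g/mol; M(SiO2) = 60.083 g/mol.
Moles SiO2 per formula unit = 3 Si ÷ 1 = 3.0000.
SiO2 fraction = (3.0000 × 60.083) / 467.403 = 180.249/467.403 = 0.3856.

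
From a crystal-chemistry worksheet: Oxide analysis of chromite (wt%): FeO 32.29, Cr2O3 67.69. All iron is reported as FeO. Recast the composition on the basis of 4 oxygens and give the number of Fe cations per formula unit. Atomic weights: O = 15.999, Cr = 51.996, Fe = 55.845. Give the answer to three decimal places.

1.007 Fe apfu

32.29 wt% FeO ÷ 71.844 g/mol = 0.44945 mol, giving 0.44945 Fe and 0.44945 O.
67.69 wt% Cr2O3 ÷ 151.989 g/mol = 0.44536 mol, giving 0.89072 Cr and 1.33608 O.
Oxygen sums to 1.78553; scaling by 4/1.78553 = 2.24023 puts the formula on 4 O.
Fe: 0.44945 × 2.24023 = 1.007 atoms per formula unit.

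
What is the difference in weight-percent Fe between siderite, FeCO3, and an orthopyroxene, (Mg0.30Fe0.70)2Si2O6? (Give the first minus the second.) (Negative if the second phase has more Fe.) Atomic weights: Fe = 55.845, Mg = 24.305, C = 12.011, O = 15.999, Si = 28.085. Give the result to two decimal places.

Fe in FeCO3: molar mass 115.853 g/mol; 1×55.845 = 55.845 g → 48.20 wt%.
Fe in (Mg0.30Fe0.70)2Si2O6: molar mass 244.930 g/mol; 1.40×55.845 = 78.183 g → 31.92 wt%.
Difference = 48.20 − 31.92 = 16.28 percentage points.

16.28 percentage points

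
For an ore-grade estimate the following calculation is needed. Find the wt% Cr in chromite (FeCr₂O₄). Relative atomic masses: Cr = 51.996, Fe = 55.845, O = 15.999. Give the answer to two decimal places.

46.46 weight percent

Formula mass = 1·55.845 + 2·51.996 + 4·15.999 = 223.833 g/mol, of which 103.992 g is Cr.
So Cr makes up 103.992/223.833 = 0.4646 of the mass, i.e. 46.46%.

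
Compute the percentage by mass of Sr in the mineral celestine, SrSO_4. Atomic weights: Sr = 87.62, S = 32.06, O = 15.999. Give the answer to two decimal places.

47.70 mass %

M(SrSO_4) = 183.676 g/mol.
Sr contributes 1 × 87.62 = 87.620 g per mole.
87.620/183.676 = 0.4770 → 47.70%.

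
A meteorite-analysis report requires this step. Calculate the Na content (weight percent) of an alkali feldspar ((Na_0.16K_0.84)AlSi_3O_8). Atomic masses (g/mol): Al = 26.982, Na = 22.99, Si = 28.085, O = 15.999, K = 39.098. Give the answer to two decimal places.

Molar mass of (Na_0.16K_0.84)AlSi_3O_8: 0.16·22.99 + 0.84·39.098 + 1·26.982 + 3·28.085 + 8·15.999 = 275.750 g/mol.
Mass of Na per formula unit: 0.16 × 22.99 = 3.678 g.
Weight fraction Na = 3.678 / 275.750 = 0.0133.

1.33 weight percent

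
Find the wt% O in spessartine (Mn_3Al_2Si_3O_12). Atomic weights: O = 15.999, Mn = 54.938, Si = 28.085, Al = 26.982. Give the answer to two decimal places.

Molar mass of Mn_3Al_2Si_3O_12: 3×54.938 + 2×26.982 + 3×28.085 + 12×15.999 = 495.021 g/mol.
Mass of O per formula unit: 12 × 15.999 = 191.988 g.
Weight fraction O = 191.988 / 495.021 = 0.3878.

38.78 weight percent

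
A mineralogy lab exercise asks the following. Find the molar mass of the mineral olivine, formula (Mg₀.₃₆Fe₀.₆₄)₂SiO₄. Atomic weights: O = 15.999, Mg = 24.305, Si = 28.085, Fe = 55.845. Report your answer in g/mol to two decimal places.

181.06 g/mol

The formula mass is the sum 0.72×24.305 + 1.28×55.845 + 1×28.085 + 4×15.999.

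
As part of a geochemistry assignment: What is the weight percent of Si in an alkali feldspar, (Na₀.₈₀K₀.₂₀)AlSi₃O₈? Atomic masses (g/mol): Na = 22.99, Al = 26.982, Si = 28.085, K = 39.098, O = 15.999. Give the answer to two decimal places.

31.74 weight percent

Formula mass = 0.80*22.99 + 0.20*39.098 + 1*26.982 + 3*28.085 + 8*15.999 = 265.441 g/mol, of which 84.255 g is Si.
So Si makes up 84.255/265.441 = 0.3174 of the mass, i.e. 31.74%.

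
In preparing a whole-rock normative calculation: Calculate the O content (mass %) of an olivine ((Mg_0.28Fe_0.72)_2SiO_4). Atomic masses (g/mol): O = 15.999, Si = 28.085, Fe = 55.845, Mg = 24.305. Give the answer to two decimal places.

Formula mass = 0.56*24.305 + 1.44*55.845 + 1*28.085 + 4*15.999 = 186.109 g/mol, of which 63.996 g is O.
So O makes up 63.996/186.109 = 0.3439 of the mass, i.e. 34.39%.

34.39 mass %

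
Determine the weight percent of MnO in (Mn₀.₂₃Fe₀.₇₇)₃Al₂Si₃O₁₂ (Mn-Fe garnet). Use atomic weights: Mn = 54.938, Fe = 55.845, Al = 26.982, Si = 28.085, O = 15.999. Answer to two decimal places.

M((Mn₀.₂₃Fe₀.₇₇)₃Al₂Si₃O₁₂) = 497.116 g/mol; M(MnO) = 70.937 g/mol.
Moles MnO per formula unit = 0.69 Mn ÷ 1 = 0.6900.
MnO fraction = (0.6900 × 70.937) / 497.116 = 48.947/497.116 = 0.0985.

9.85 wt%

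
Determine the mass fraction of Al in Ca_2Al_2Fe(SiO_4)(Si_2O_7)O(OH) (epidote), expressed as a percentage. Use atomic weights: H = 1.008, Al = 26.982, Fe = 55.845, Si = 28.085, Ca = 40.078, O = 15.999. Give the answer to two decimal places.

11.17 mass %

Formula mass = 2·40.078 + 2·26.982 + 1·55.845 + 3·28.085 + 13·15.999 + 1·1.008 = 483.215 g/mol, of which 53.964 g is Al.
So Al makes up 53.964/483.215 = 0.1117 of the mass, i.e. 11.17%.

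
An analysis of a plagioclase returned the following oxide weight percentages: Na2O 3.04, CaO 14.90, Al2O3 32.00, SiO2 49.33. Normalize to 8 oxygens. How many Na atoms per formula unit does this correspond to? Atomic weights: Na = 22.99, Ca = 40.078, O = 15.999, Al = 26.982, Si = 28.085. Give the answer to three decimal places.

0.271 Na apfu

3.04 wt% Na2O ÷ 61.979 g/mol = 0.04905 mol, giving 0.09810 Na and 0.04905 O.
14.90 wt% CaO ÷ 56.077 g/mol = 0.26571 mol, giving 0.26571 Ca and 0.26571 O.
32.00 wt% Al2O3 ÷ 101.961 g/mol = 0.31385 mol, giving 0.62770 Al and 0.94155 O.
49.33 wt% SiO2 ÷ 60.083 g/mol = 0.82103 mol, giving 0.82103 Si and 1.64206 O.
Oxygen sums to 2.89837; scaling by 8/2.89837 = 2.76017 puts the formula on 8 O.
Na: 0.09810 × 2.76017 = 0.271 atoms per formula unit.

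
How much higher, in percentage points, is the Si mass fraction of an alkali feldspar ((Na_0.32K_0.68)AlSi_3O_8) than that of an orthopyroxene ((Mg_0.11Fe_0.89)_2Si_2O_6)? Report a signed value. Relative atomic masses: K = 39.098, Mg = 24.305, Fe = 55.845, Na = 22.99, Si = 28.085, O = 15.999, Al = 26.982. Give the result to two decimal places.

M((Na_0.32K_0.68)AlSi_3O_8) = 273.172 g/mol, so wt% Si = 84.255/273.172 × 100 = 30.84%.
M((Mg_0.11Fe_0.89)_2Si_2O_6) = 256.915 g/mol, so wt% Si = 56.170/256.915 × 100 = 21.86%.
30.84 − 21.86 = 8.98 pp.

8.98 percentage points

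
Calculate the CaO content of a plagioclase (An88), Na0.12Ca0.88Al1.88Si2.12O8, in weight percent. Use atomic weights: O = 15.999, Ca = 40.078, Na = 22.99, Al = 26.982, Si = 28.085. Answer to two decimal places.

17.86 wt%

M(Na0.12Ca0.88Al1.88Si2.12O8) = 276.286 g/mol; M(CaO) = 56.077 g/mol.
Moles CaO per formula unit = 0.88 Ca ÷ 1 = 0.8800.
CaO fraction = (0.8800 × 56.077) / 276.286 = 49.348/276.286 = 0.1786.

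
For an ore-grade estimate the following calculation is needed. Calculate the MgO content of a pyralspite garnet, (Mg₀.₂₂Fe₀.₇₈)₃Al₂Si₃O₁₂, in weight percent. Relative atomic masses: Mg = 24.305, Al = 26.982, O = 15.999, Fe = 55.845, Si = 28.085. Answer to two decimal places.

5.58 wt%

Molar mass of (Mg₀.₂₂Fe₀.₇₈)₃Al₂Si₃O₁₂ = 0.66·24.305 + 2.34·55.845 + 2·26.982 + 3·28.085 + 12·15.999 = 476.926 g/mol.
Each formula unit contains 0.66 Mg, equivalent to 0.66/1 = 0.6600 mol MgO.
M(MgO) = 1×24.305 + 1×15.999 = 40.304 g/mol.
Mass of MgO per formula unit = 0.6600 × 40.304 = 26.601 g.
MgO wt% = 26.601 / 476.926 × 100 = 5.58%.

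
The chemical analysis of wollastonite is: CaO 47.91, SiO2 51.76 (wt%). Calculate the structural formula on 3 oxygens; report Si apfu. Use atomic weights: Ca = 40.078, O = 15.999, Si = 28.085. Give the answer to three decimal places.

1.003 Si apfu

47.91 wt% CaO ÷ 56.077 g/mol = 0.85436 mol, giving 0.85436 Ca and 0.85436 O.
51.76 wt% SiO2 ÷ 60.083 g/mol = 0.86147 mol, giving 0.86147 Si and 1.72294 O.
Oxygen sums to 2.57730; scaling by 3/2.57730 = 1.16401 puts the formula on 3 O.
Si: 0.86147 × 1.16401 = 1.003 atoms per formula unit.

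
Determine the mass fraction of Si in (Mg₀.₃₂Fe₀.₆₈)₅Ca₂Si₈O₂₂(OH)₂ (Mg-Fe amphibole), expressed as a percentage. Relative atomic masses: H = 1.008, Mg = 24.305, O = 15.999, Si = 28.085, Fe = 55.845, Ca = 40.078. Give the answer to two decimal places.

M((Mg₀.₃₂Fe₀.₆₈)₅Ca₂Si₈O₂₂(OH)₂) = 919.589 g/mol.
Si contributes 8 × 28.085 = 224.680 g per mole.
224.680/919.589 = 0.2443 → 24.43%.

24.43 wt%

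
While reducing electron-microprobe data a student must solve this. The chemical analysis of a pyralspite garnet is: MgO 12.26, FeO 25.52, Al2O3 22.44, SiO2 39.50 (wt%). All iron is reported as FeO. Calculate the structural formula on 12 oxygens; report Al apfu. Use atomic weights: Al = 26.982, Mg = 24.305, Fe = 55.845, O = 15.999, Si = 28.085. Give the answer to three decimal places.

12.26 wt% MgO ÷ 40.304 g/mol = 0.30419 mol, giving 0.30419 Mg and 0.30419 O.
25.52 wt% FeO ÷ 71.844 g/mol = 0.35521 mol, giving 0.35521 Fe and 0.35521 O.
22.44 wt% Al2O3 ÷ 101.961 g/mol = 0.22008 mol, giving 0.44016 Al and 0.66024 O.
39.50 wt% SiO2 ÷ 60.083 g/mol = 0.65742 mol, giving 0.65742 Si and 1.31484 O.
Oxygen sums to 2.63448; scaling by 12/2.63448 = 4.55498 puts the formula on 12 O.
Al: 0.44016 × 4.55498 = 2.005 atoms per formula unit.

2.005 Al apfu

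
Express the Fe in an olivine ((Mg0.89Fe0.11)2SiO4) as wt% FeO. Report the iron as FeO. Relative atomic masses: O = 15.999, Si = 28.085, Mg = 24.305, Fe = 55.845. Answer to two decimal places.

Formula mass = 147.630 g/mol.
0.22 Fe → 0.2200 mol FeO per formula unit; M(FeO) = 71.844, so FeO mass = 15.806 g.
15.806/147.630 × 100 = 10.71 wt%.

10.71 wt%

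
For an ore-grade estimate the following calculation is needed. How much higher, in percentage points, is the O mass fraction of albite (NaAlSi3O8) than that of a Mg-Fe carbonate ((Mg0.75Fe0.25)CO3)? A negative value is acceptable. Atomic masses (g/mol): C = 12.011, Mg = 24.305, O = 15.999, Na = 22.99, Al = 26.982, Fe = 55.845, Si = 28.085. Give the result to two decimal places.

-3.25 percentage points

O in NaAlSi3O8: molar mass 262.219 g/mol; 8×15.999 = 127.992 g → 48.81 wt%.
O in (Mg0.75Fe0.25)CO3: molar mass 92.198 g/mol; 3×15.999 = 47.997 g → 52.06 wt%.
Difference = 48.81 − 52.06 = -3.25 percentage points.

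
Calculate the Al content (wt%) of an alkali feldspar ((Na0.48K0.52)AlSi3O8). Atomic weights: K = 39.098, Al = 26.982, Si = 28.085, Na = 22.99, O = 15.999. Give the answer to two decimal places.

9.97 wt%

Molar mass of (Na0.48K0.52)AlSi3O8: 0.48*22.99 + 0.52*39.098 + 1*26.982 + 3*28.085 + 8*15.999 = 270.595 g/mol.
Mass of Al per formula unit: 1 × 26.982 = 26.982 g.
Weight fraction Al = 26.982 / 270.595 = 0.0997.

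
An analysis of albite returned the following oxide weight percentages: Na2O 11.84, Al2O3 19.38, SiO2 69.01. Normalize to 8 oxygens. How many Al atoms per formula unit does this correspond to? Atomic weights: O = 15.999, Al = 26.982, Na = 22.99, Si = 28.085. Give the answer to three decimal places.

0.994 Al apfu

11.84 wt% Na2O ÷ 61.979 g/mol = 0.19103 mol, giving 0.38206 Na and 0.19103 O.
19.38 wt% Al2O3 ÷ 101.961 g/mol = 0.19007 mol, giving 0.38014 Al and 0.57021 O.
69.01 wt% SiO2 ÷ 60.083 g/mol = 1.14858 mol, giving 1.14858 Si and 2.29716 O.
Oxygen sums to 3.05840; scaling by 8/3.05840 = 2.61575 puts the formula on 8 O.
Al: 0.38014 × 2.61575 = 0.994 atoms per formula unit.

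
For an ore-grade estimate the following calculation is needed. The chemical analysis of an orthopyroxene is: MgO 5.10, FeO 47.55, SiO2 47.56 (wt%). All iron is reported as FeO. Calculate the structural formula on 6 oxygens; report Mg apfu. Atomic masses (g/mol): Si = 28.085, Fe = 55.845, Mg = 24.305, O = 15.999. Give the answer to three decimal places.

0.320 Mg apfu

5.10 wt% MgO ÷ 40.304 g/mol = 0.12654 mol, giving 0.12654 Mg and 0.12654 O.
47.55 wt% FeO ÷ 71.844 g/mol = 0.66185 mol, giving 0.66185 Fe and 0.66185 O.
47.56 wt% SiO2 ÷ 60.083 g/mol = 0.79157 mol, giving 0.79157 Si and 1.58314 O.
Oxygen sums to 2.37153; scaling by 6/2.37153 = 2.53001 puts the formula on 6 O.
Mg: 0.12654 × 2.53001 = 0.320 atoms per formula unit.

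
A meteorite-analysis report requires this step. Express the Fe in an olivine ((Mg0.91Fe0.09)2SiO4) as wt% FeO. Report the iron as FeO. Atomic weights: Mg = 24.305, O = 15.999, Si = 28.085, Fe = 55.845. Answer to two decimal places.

Molar mass of (Mg0.91Fe0.09)2SiO4 = 1.82*24.305 + 0.18*55.845 + 1*28.085 + 4*15.999 = 146.368 g/mol.
Each formula unit contains 0.18 Fe, equivalent to 0.18/1 = 0.1800 mol FeO.
M(FeO) = 1×55.845 + 1×15.999 = 71.844 g/mol.
Mass of FeO per formula unit = 0.1800 × 71.844 = 12.932 g.
FeO wt% = 12.932 / 146.368 × 100 = 8.84%.

8.84 wt%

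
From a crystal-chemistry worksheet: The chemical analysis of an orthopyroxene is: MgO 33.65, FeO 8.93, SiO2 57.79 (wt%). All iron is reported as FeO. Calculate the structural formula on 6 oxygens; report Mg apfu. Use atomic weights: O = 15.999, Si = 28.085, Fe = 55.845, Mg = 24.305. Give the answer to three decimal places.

33.65 wt% MgO ÷ 40.304 g/mol = 0.83490 mol, giving 0.83490 Mg and 0.83490 O.
8.93 wt% FeO ÷ 71.844 g/mol = 0.12430 mol, giving 0.12430 Fe and 0.12430 O.
57.79 wt% SiO2 ÷ 60.083 g/mol = 0.96184 mol, giving 0.96184 Si and 1.92368 O.
Oxygen sums to 2.88288; scaling by 6/2.88288 = 2.08125 puts the formula on 6 O.
Mg: 0.83490 × 2.08125 = 1.738 atoms per formula unit.

1.738 Mg apfu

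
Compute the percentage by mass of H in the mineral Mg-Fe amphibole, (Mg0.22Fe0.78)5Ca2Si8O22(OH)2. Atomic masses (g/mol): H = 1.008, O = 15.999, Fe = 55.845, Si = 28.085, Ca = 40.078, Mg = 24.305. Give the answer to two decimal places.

0.22 mass %

M((Mg0.22Fe0.78)5Ca2Si8O22(OH)2) = 935.359 g/mol.
H contributes 2 × 1.008 = 2.016 g per mole.
2.016/935.359 = 0.0022 → 0.22%.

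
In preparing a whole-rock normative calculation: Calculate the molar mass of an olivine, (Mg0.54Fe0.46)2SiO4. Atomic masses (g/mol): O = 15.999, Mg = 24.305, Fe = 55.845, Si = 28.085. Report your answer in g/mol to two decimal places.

Mg: 1.08 × 24.305 = 26.2494
Fe: 0.92 × 55.845 = 51.3774
Si: 1 × 28.085 = 28.0850
O: 4 × 15.999 = 63.9960
Summing the contributions gives the formula mass.

169.71 g/mol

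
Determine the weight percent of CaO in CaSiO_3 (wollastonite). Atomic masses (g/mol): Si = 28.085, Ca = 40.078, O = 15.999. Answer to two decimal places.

48.28 wt%

Formula mass = 116.160 g/mol.
1 Ca → 1.0000 mol CaO per formula unit; M(CaO) = 56.077, so CaO mass = 56.077 g.
56.077/116.160 × 100 = 48.28 wt%.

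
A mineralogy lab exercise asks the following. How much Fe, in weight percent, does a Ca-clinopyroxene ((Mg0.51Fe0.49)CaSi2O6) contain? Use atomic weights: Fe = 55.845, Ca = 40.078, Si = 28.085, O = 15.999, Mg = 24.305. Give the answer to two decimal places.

Formula mass = 0.51×24.305 + 0.49×55.845 + 1×40.078 + 2×28.085 + 6×15.999 = 232.002 g/mol, of which 27.364 g is Fe.
So Fe makes up 27.364/232.002 = 0.1179 of the mass, i.e. 11.79%.

11.79 weight percent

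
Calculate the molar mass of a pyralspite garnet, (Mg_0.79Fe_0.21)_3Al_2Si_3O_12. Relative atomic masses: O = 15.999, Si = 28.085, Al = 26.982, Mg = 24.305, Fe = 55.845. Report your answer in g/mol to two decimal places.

The formula mass is the sum 2.37·24.305 + 0.63·55.845 + 2·26.982 + 3·28.085 + 12·15.999.

422.99 g/mol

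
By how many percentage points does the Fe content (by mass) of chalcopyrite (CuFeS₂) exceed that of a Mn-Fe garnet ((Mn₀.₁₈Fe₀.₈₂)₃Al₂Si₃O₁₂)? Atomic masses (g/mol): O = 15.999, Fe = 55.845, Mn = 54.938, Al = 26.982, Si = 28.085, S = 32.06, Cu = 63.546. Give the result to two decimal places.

M(CuFeS₂) = 183.511 g/mol, so wt% Fe = 55.845/183.511 × 100 = 30.43%.
M((Mn₀.₁₈Fe₀.₈₂)₃Al₂Si₃O₁₂) = 497.252 g/mol, so wt% Fe = 137.379/497.252 × 100 = 27.63%.
30.43 − 27.63 = 2.80 pp.

2.80 percentage points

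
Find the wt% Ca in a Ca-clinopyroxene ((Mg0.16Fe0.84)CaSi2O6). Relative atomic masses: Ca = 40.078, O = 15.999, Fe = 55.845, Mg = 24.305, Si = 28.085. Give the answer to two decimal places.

M((Mg0.16Fe0.84)CaSi2O6) = 243.041 g/mol.
Ca contributes 1 × 40.078 = 40.078 g per mole.
40.078/243.041 = 0.1649 → 16.49%.

16.49 wt%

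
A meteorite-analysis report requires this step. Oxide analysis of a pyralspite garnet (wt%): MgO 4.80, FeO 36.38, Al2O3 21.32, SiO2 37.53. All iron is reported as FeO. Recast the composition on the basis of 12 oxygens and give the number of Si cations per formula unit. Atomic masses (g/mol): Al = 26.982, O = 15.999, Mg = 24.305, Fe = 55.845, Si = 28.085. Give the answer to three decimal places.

2.996 Si apfu

MgO (M=40.304): mol = 0.11909; Mg = 0.11909, O = 0.11909.
FeO (M=71.844): mol = 0.50637; Fe = 0.50637, O = 0.50637.
Al2O3 (M=101.961): mol = 0.20910; Al = 0.41820, O = 0.62730.
SiO2 (M=60.083): mol = 0.62464; Si = 0.62464, O = 1.24928.
ΣO = 2.50204; factor = 12/ΣO = 4.79609.
Si apfu = 0.62464 × 4.79609 = 2.996.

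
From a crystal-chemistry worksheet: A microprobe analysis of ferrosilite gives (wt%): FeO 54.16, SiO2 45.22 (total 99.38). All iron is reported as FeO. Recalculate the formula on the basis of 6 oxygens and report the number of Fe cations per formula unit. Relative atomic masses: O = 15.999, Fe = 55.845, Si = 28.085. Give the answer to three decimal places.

2.002 Fe apfu

54.16 wt% FeO ÷ 71.844 g/mol = 0.75386 mol, giving 0.75386 Fe and 0.75386 O.
45.22 wt% SiO2 ÷ 60.083 g/mol = 0.75263 mol, giving 0.75263 Si and 1.50526 O.
Oxygen sums to 2.25912; scaling by 6/2.25912 = 2.65590 puts the formula on 6 O.
Fe: 0.75386 × 2.65590 = 2.002 atoms per formula unit.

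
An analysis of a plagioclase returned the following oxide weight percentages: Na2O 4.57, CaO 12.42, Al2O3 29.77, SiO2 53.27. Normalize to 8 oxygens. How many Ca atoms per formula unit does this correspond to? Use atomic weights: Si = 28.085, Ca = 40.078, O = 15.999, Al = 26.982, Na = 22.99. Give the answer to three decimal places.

4.57 wt% Na2O ÷ 61.979 g/mol = 0.07373 mol, giving 0.14746 Na and 0.07373 O.
12.42 wt% CaO ÷ 56.077 g/mol = 0.22148 mol, giving 0.22148 Ca and 0.22148 O.
29.77 wt% Al2O3 ÷ 101.961 g/mol = 0.29197 mol, giving 0.58394 Al and 0.87591 O.
53.27 wt% SiO2 ÷ 60.083 g/mol = 0.88661 mol, giving 0.88661 Si and 1.77322 O.
Oxygen sums to 2.94434; scaling by 8/2.94434 = 2.71708 puts the formula on 8 O.
Ca: 0.22148 × 2.71708 = 0.602 atoms per formula unit.

0.602 Ca apfu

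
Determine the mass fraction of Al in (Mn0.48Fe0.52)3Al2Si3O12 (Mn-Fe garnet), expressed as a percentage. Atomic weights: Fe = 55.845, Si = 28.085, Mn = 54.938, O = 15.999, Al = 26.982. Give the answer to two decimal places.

Formula mass = 1.44·54.938 + 1.56·55.845 + 2·26.982 + 3·28.085 + 12·15.999 = 496.436 g/mol, of which 53.964 g is Al.
So Al makes up 53.964/496.436 = 0.1087 of the mass, i.e. 10.87%.

10.87 weight percent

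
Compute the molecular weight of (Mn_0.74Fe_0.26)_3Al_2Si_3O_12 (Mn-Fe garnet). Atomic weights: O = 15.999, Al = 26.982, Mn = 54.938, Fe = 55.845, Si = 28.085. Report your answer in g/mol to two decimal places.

M = 2.22·54.938 + 0.78·55.845 + 2·26.982 + 3·28.085 + 12·15.999

495.73 g/mol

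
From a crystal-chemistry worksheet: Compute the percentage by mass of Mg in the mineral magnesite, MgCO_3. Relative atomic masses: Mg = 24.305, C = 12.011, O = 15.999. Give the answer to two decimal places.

28.83 wt%

Formula mass = 1×24.305 + 1×12.011 + 3×15.999 = 84.313 g/mol, of which 24.305 g is Mg.
So Mg makes up 24.305/84.313 = 0.2883 of the mass, i.e. 28.83%.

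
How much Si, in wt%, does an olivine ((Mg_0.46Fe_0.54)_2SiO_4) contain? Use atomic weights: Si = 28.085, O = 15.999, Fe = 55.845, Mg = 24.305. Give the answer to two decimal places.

16.07 wt%

Molar mass of (Mg_0.46Fe_0.54)_2SiO_4: 0.92*24.305 + 1.08*55.845 + 1*28.085 + 4*15.999 = 174.754 g/mol.
Mass of Si per formula unit: 1 × 28.085 = 28.085 g.
Weight fraction Si = 28.085 / 174.754 = 0.1607.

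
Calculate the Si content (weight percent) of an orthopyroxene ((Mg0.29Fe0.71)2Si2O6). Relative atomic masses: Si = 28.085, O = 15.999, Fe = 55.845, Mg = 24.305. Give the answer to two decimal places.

Formula mass = 0.58*24.305 + 1.42*55.845 + 2*28.085 + 6*15.999 = 245.561 g/mol, of which 56.170 g is Si.
So Si makes up 56.170/245.561 = 0.2287 of the mass, i.e. 22.87%.

22.87 weight percent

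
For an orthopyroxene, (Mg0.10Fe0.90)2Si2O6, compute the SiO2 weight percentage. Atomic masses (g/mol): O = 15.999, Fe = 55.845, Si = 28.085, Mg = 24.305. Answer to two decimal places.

46.66 wt%

Formula mass = 257.546 g/mol.
2 Si → 2.0000 mol SiO2 per formula unit; M(SiO2) = 60.083, so SiO2 mass = 120.166 g.
120.166/257.546 × 100 = 46.66 wt%.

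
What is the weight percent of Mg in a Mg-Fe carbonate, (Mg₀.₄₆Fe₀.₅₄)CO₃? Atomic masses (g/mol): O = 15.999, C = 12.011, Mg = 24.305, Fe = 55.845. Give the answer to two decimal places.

Molar mass of (Mg₀.₄₆Fe₀.₅₄)CO₃: 0.46×24.305 + 0.54×55.845 + 1×12.011 + 3×15.999 = 101.345 g/mol.
Mass of Mg per formula unit: 0.46 × 24.305 = 11.180 g.
Weight fraction Mg = 11.180 / 101.345 = 0.1103.

11.03 wt%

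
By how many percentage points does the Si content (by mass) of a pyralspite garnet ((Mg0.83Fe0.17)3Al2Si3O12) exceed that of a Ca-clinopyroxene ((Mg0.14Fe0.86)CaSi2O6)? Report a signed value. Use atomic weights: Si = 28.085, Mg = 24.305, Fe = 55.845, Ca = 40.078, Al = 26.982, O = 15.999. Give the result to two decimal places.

-2.95 percentage points

M((Mg0.83Fe0.17)3Al2Si3O12) = 419.207 g/mol, so wt% Si = 84.255/419.207 × 100 = 20.10%.
M((Mg0.14Fe0.86)CaSi2O6) = 243.671 g/mol, so wt% Si = 56.170/243.671 × 100 = 23.05%.
20.10 − 23.05 = -2.95 pp.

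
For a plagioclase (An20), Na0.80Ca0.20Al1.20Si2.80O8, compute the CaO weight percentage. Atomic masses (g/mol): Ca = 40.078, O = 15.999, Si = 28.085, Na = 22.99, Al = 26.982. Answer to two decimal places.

4.23 wt%

Formula mass = 265.416 g/mol.
0.20 Ca → 0.2000 mol CaO per formula unit; M(CaO) = 56.077, so CaO mass = 11.215 g.
11.215/265.416 × 100 = 4.23 wt%.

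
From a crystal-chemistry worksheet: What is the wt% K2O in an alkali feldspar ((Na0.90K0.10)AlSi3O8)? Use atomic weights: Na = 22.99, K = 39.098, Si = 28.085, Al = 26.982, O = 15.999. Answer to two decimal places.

1.79 wt%

M((Na0.90K0.10)AlSi3O8) = 263.830 g/mol; M(K2O) = 94.195 g/mol.
Moles K2O per formula unit = 0.10 K ÷ 2 = 0.0500.
K2O fraction = (0.0500 × 94.195) / 263.830 = 4.710/263.830 = 0.0179.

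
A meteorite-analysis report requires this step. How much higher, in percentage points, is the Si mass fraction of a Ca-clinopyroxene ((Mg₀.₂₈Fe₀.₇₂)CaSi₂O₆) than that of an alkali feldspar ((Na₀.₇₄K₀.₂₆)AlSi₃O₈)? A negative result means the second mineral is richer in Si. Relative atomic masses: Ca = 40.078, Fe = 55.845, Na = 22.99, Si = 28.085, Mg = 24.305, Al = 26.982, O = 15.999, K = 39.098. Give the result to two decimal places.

Si in (Mg₀.₂₈Fe₀.₇₂)CaSi₂O₆: molar mass 239.256 g/mol; 2×28.085 = 56.170 g → 23.48 wt%.
Si in (Na₀.₇₄K₀.₂₆)AlSi₃O₈: molar mass 266.407 g/mol; 3×28.085 = 84.255 g → 31.63 wt%.
Difference = 23.48 − 31.63 = -8.15 percentage points.

-8.15 percentage points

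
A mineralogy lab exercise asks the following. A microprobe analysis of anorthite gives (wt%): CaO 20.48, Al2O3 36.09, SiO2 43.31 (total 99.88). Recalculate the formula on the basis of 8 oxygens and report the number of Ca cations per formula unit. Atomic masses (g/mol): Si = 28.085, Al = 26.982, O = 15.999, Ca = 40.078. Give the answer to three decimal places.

CaO (M=56.077): mol = 0.36521; Ca = 0.36521, O = 0.36521.
Al2O3 (M=101.961): mol = 0.35396; Al = 0.70792, O = 1.06188.
SiO2 (M=60.083): mol = 0.72084; Si = 0.72084, O = 1.44168.
ΣO = 2.86877; factor = 8/ΣO = 2.78865.
Ca apfu = 0.36521 × 2.78865 = 1.018.

1.018 Ca apfu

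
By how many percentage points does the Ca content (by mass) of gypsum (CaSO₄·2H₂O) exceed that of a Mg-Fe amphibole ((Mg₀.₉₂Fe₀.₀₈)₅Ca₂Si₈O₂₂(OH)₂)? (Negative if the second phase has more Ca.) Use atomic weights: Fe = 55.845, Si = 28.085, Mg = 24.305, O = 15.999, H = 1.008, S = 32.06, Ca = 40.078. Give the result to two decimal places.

M(CaSO₄·2H₂O) = 172.164 g/mol, so wt% Ca = 40.078/172.164 × 100 = 23.28%.
M((Mg₀.₉₂Fe₀.₀₈)₅Ca₂Si₈O₂₂(OH)₂) = 824.969 g/mol, so wt% Ca = 80.156/824.969 × 100 = 9.72%.
23.28 − 9.72 = 13.56 pp.

13.56 percentage points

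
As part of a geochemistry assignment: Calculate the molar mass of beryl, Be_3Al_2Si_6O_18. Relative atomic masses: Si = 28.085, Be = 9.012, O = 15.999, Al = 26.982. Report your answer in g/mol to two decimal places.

M = 3·9.012 + 2·26.982 + 6·28.085 + 18·15.999

537.49 g/mol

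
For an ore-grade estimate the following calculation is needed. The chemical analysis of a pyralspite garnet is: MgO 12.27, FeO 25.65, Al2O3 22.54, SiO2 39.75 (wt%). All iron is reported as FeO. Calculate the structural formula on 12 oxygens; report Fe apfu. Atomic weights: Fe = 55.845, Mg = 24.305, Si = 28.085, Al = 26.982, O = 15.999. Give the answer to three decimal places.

12.27 wt% MgO ÷ 40.304 g/mol = 0.30444 mol, giving 0.30444 Mg and 0.30444 O.
25.65 wt% FeO ÷ 71.844 g/mol = 0.35702 mol, giving 0.35702 Fe and 0.35702 O.
22.54 wt% Al2O3 ÷ 101.961 g/mol = 0.22106 mol, giving 0.44212 Al and 0.66318 O.
39.75 wt% SiO2 ÷ 60.083 g/mol = 0.66158 mol, giving 0.66158 Si and 1.32316 O.
Oxygen sums to 2.64780; scaling by 12/2.64780 = 4.53206 puts the formula on 12 O.
Fe: 0.35702 × 4.53206 = 1.618 atoms per formula unit.

1.618 Fe apfu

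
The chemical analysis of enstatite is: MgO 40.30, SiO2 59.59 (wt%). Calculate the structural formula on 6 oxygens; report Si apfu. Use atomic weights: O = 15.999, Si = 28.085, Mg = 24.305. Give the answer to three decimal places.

1.995 Si apfu

MgO (M=40.304): mol = 0.99990; Mg = 0.99990, O = 0.99990.
SiO2 (M=60.083): mol = 0.99179; Si = 0.99179, O = 1.98358.
ΣO = 2.98348; factor = 6/ΣO = 2.01107.
Si apfu = 0.99179 × 2.01107 = 1.995.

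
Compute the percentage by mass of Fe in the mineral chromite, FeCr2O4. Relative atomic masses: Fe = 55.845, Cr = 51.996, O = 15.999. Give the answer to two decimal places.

Formula mass = 1·55.845 + 2·51.996 + 4·15.999 = 223.833 g/mol, of which 55.845 g is Fe.
So Fe makes up 55.845/223.833 = 0.2495 of the mass, i.e. 24.95%.

24.95 wt%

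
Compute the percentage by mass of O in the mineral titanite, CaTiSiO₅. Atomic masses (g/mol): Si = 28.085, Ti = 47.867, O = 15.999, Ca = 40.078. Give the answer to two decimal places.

Formula mass = 1*40.078 + 1*47.867 + 1*28.085 + 5*15.999 = 196.025 g/mol, of which 79.995 g is O.
So O makes up 79.995/196.025 = 0.4081 of the mass, i.e. 40.81%.

40.81 mass %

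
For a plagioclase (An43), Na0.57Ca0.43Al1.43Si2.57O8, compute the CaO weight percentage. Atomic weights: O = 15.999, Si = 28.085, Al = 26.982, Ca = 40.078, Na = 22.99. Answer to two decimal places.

8.96 wt%

Formula mass = 269.093 g/mol.
0.43 Ca → 0.4300 mol CaO per formula unit; M(CaO) = 56.077, so CaO mass = 24.113 g.
24.113/269.093 × 100 = 8.96 wt%.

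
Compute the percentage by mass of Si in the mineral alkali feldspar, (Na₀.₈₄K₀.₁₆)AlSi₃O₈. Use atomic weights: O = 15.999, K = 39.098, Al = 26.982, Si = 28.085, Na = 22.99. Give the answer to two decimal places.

31.82 weight percent

M((Na₀.₈₄K₀.₁₆)AlSi₃O₈) = 264.796 g/mol.
Si contributes 3 × 28.085 = 84.255 g per mole.
84.255/264.796 = 0.3182 → 31.82%.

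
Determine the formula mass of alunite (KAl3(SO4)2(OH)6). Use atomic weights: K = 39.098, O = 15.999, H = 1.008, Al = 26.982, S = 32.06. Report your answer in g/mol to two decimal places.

414.20 g/mol

The formula mass is the sum 1×39.098 + 3×26.982 + 2×32.06 + 14×15.999 + 6×1.008.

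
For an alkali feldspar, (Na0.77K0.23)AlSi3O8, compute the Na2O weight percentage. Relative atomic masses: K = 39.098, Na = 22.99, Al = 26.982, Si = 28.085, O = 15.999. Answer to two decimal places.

8.97 wt%

Formula mass = 265.924 g/mol.
0.77 Na → 0.3850 mol Na2O per formula unit; M(Na2O) = 61.979, so Na2O mass = 23.862 g.
23.862/265.924 × 100 = 8.97 wt%.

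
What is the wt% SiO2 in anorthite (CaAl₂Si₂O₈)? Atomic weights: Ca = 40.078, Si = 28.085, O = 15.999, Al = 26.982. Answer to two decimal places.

Formula mass = 278.204 g/mol.
2 Si → 2.0000 mol SiO2 per formula unit; M(SiO2) = 60.083, so SiO2 mass = 120.166 g.
120.166/278.204 × 100 = 43.19 wt%.

43.19 wt%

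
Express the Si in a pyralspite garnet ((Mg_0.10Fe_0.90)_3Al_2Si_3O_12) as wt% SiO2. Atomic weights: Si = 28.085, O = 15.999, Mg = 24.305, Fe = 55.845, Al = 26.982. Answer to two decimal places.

Molar mass of (Mg_0.10Fe_0.90)_3Al_2Si_3O_12 = 0.30*24.305 + 2.70*55.845 + 2*26.982 + 3*28.085 + 12*15.999 = 488.280 g/mol.
Each formula unit contains 3 Si, equivalent to 3/1 = 3.0000 mol SiO2.
M(SiO2) = 1×28.085 + 2×15.999 = 60.083 g/mol.
Mass of SiO2 per formula unit = 3.0000 × 60.083 = 180.249 g.
SiO2 wt% = 180.249 / 488.280 × 100 = 36.92%.

36.92 wt%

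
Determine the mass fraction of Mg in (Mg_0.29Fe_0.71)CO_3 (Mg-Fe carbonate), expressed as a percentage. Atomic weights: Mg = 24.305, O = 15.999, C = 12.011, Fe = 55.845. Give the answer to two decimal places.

Molar mass of (Mg_0.29Fe_0.71)CO_3: 0.29·24.305 + 0.71·55.845 + 1·12.011 + 3·15.999 = 106.706 g/mol.
Mass of Mg per formula unit: 0.29 × 24.305 = 7.048 g.
Weight fraction Mg = 7.048 / 106.706 = 0.0661.

6.61 wt%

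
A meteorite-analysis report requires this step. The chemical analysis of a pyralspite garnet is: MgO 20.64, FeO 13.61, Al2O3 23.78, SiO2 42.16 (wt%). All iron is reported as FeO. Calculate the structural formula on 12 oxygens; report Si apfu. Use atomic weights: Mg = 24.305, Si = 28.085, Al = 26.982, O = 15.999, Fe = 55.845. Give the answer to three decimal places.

20.64 wt% MgO ÷ 40.304 g/mol = 0.51211 mol, giving 0.51211 Mg and 0.51211 O.
13.61 wt% FeO ÷ 71.844 g/mol = 0.18944 mol, giving 0.18944 Fe and 0.18944 O.
23.78 wt% Al2O3 ÷ 101.961 g/mol = 0.23323 mol, giving 0.46646 Al and 0.69969 O.
42.16 wt% SiO2 ÷ 60.083 g/mol = 0.70170 mol, giving 0.70170 Si and 1.40340 O.
Oxygen sums to 2.80464; scaling by 12/2.80464 = 4.27862 puts the formula on 12 O.
Si: 0.70170 × 4.27862 = 3.002 atoms per formula unit.

3.002 Si apfu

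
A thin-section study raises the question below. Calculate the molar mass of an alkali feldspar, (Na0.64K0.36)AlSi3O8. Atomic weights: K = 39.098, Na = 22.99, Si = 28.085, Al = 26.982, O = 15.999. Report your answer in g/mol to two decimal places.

M = 0.64(22.99) + 0.36(39.098) + 1(26.982) + 3(28.085) + 8(15.999)

268.02 g/mol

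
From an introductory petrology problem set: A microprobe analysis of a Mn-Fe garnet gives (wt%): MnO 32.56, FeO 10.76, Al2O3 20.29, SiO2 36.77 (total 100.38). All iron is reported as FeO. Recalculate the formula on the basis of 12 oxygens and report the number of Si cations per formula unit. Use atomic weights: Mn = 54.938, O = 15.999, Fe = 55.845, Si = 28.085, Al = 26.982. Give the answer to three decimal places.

32.56 wt% MnO ÷ 70.937 g/mol = 0.45900 mol, giving 0.45900 Mn and 0.45900 O.
10.76 wt% FeO ÷ 71.844 g/mol = 0.14977 mol, giving 0.14977 Fe and 0.14977 O.
20.29 wt% Al2O3 ÷ 101.961 g/mol = 0.19900 mol, giving 0.39800 Al and 0.59700 O.
36.77 wt% SiO2 ÷ 60.083 g/mol = 0.61199 mol, giving 0.61199 Si and 1.22398 O.
Oxygen sums to 2.42975; scaling by 12/2.42975 = 4.93878 puts the formula on 12 O.
Si: 0.61199 × 4.93878 = 3.022 atoms per formula unit.

3.022 Si apfu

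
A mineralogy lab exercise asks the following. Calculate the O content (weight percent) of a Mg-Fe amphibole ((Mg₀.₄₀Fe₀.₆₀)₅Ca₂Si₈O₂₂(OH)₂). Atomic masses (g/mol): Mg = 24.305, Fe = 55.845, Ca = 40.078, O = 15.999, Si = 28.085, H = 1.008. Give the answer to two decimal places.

Molar mass of (Mg₀.₄₀Fe₀.₆₀)₅Ca₂Si₈O₂₂(OH)₂: 2·24.305 + 3·55.845 + 2·40.078 + 8·28.085 + 24·15.999 + 2·1.008 = 906.973 g/mol.
Mass of O per formula unit: 24 × 15.999 = 383.976 g.
Weight fraction O = 383.976 / 906.973 = 0.4234.

42.34 weight percent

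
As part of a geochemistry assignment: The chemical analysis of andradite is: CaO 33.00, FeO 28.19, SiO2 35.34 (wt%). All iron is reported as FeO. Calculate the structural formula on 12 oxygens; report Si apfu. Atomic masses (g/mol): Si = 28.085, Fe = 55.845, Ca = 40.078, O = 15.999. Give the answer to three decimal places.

3.272 Si apfu

CaO: 33.00/56.077 = 0.58848 mol → 0.58848 mol Ca, 0.58848 mol O.
FeO: 28.19/71.844 = 0.39238 mol → 0.39238 mol Fe, 0.39238 mol O.
SiO2: 35.34/60.083 = 0.58819 mol → 0.58819 mol Si, 1.17638 mol O.
Total oxygen = 2.15724 mol. Normalization factor = 12/2.15724 = 5.56266.
Si per 12 O = 0.58819 × 5.56266 = 3.272.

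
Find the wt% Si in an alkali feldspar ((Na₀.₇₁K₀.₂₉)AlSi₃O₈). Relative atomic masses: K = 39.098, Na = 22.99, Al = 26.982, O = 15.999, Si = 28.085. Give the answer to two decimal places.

Molar mass of (Na₀.₇₁K₀.₂₉)AlSi₃O₈: 0.71×22.99 + 0.29×39.098 + 1×26.982 + 3×28.085 + 8×15.999 = 266.890 g/mol.
Mass of Si per formula unit: 3 × 28.085 = 84.255 g.
Weight fraction Si = 84.255 / 266.890 = 0.3157.

31.57 wt%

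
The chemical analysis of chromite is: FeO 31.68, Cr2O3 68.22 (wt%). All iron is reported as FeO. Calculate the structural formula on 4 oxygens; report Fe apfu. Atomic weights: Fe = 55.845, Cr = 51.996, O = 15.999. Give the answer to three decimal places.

31.68 wt% FeO ÷ 71.844 g/mol = 0.44096 mol, giving 0.44096 Fe and 0.44096 O.
68.22 wt% Cr2O3 ÷ 151.989 g/mol = 0.44885 mol, giving 0.89770 Cr and 1.34655 O.
Oxygen sums to 1.78751; scaling by 4/1.78751 = 2.23775 puts the formula on 4 O.
Fe: 0.44096 × 2.23775 = 0.987 atoms per formula unit.

0.987 Fe apfu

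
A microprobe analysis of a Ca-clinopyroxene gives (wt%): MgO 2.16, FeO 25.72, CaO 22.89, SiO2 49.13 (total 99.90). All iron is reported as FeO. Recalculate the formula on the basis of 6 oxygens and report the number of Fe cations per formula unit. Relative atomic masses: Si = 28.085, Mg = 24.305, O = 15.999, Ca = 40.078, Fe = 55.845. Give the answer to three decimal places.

0.875 Fe apfu

2.16 wt% MgO ÷ 40.304 g/mol = 0.05359 mol, giving 0.05359 Mg and 0.05359 O.
25.72 wt% FeO ÷ 71.844 g/mol = 0.35800 mol, giving 0.35800 Fe and 0.35800 O.
22.89 wt% CaO ÷ 56.077 g/mol = 0.40819 mol, giving 0.40819 Ca and 0.40819 O.
49.13 wt% SiO2 ÷ 60.083 g/mol = 0.81770 mol, giving 0.81770 Si and 1.63540 O.
Oxygen sums to 2.45518; scaling by 6/2.45518 = 2.44381 puts the formula on 6 O.
Fe: 0.35800 × 2.44381 = 0.875 atoms per formula unit.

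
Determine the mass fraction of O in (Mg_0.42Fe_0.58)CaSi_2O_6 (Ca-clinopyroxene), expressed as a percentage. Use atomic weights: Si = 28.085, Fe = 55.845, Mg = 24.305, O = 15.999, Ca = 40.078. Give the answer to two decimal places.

40.88 wt%

Molar mass of (Mg_0.42Fe_0.58)CaSi_2O_6: 0.42·24.305 + 0.58·55.845 + 1·40.078 + 2·28.085 + 6·15.999 = 234.840 g/mol.
Mass of O per formula unit: 6 × 15.999 = 95.994 g.
Weight fraction O = 95.994 / 234.840 = 0.4088.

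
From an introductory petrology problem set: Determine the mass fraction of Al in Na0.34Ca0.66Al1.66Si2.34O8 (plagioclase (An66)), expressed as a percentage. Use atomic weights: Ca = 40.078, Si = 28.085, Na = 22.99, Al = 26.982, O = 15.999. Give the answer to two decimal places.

16.42 weight percent

M(Na0.34Ca0.66Al1.66Si2.34O8) = 272.769 g/mol.
Al contributes 1.66 × 26.982 = 44.790 g per mole.
44.790/272.769 = 0.1642 → 16.42%.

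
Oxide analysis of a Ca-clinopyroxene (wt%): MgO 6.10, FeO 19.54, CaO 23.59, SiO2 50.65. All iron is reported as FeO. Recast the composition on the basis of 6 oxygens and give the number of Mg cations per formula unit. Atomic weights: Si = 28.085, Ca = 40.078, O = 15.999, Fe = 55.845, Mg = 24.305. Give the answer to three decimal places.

0.359 Mg apfu

MgO: 6.10/40.304 = 0.15135 mol → 0.15135 mol Mg, 0.15135 mol O.
FeO: 19.54/71.844 = 0.27198 mol → 0.27198 mol Fe, 0.27198 mol O.
CaO: 23.59/56.077 = 0.42067 mol → 0.42067 mol Ca, 0.42067 mol O.
SiO2: 50.65/60.083 = 0.84300 mol → 0.84300 mol Si, 1.68600 mol O.
Total oxygen = 2.53000 mol. Normalization factor = 6/2.53000 = 2.37154.
Mg per 6 O = 0.15135 × 2.37154 = 0.359.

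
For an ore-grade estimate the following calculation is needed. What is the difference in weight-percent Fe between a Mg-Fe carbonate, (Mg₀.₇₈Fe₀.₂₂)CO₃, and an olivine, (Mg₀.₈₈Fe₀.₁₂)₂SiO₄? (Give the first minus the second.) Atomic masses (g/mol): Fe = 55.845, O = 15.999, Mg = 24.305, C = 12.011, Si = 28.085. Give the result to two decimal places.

Fe in (Mg₀.₇₈Fe₀.₂₂)CO₃: molar mass 91.252 g/mol; 0.22×55.845 = 12.286 g → 13.46 wt%.
Fe in (Mg₀.₈₈Fe₀.₁₂)₂SiO₄: molar mass 148.261 g/mol; 0.24×55.845 = 13.403 g → 9.04 wt%.
Difference = 13.46 − 9.04 = 4.42 percentage points.

4.42 percentage points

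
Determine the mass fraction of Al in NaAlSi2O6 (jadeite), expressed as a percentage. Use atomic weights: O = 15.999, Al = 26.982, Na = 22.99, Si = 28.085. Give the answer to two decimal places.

13.35 wt%

M(NaAlSi2O6) = 202.136 g/mol.
Al contributes 1 × 26.982 = 26.982 g per mole.
26.982/202.136 = 0.1335 → 13.35%.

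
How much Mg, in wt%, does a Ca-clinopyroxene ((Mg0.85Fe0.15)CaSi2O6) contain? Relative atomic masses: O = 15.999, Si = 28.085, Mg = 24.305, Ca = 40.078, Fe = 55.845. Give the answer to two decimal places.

9.34 wt%

M((Mg0.85Fe0.15)CaSi2O6) = 221.278 g/mol.
Mg contributes 0.85 × 24.305 = 20.659 g per mole.
20.659/221.278 = 0.0934 → 9.34%.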